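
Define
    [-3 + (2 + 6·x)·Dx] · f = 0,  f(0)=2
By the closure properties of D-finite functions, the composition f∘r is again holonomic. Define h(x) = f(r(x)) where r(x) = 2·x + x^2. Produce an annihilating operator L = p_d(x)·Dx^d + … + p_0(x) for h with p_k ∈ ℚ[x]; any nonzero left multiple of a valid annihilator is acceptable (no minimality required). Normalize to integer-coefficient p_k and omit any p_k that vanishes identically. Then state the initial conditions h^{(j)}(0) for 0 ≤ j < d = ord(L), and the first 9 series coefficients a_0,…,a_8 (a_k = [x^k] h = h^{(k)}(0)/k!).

f: a_k = 2, 3, -9/4, 27/8, -405/64, 1701/128, -15309/512, 72171/1024, -2814669/16384, …
f∘r: x↦r, Dx↦Dx/r' in L_f ⇒ L₀.
L = (-3 - 3·x) + (1 + 6·x + 3·x^2)·Dx  (order 1).
h: a_k = 2, 6, -6, 18, -63, 243, -999, 4293, -76221/4, …
ICs: h(0) = 2.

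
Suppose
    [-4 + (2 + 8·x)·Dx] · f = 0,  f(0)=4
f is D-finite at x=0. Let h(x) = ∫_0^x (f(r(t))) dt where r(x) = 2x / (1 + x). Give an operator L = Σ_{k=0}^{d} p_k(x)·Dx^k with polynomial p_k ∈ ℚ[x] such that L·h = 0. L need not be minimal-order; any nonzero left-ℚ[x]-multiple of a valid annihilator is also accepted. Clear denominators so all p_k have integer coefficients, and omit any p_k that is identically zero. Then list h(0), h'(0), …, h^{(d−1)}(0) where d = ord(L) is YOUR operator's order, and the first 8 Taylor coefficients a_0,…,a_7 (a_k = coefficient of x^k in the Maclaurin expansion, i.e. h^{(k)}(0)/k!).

L = -4·Dx + (1 + 10·x + 9·x^2)·Dx^2  (order 2).
h: a_k = 0, 4, 8, -16, 52, -1136/5, 1176, -47280/7, …
ICs: h(0) = 0, h′(0) = 4.

f: a_k = 4, 8, -8, 16, -40, 112, -336, 1056, …
f∘r: x↦r, Dx↦Dx/r' in L_f ⇒ L₀.
∫: right-multiply L₀ by Dx.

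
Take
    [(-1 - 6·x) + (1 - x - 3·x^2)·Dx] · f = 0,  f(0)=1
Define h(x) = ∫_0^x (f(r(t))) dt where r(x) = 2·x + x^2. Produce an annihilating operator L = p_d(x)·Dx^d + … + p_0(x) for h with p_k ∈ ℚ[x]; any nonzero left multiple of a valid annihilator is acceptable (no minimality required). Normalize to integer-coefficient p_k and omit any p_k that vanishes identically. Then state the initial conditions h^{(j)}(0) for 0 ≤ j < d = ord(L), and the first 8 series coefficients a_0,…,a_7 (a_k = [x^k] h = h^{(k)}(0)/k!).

f: a_k = 1, 1, 4, 7, 19, 40, 97, 217, …
Substitute x→r, Dx→(1/r')Dx; clear ⇒ L₀.
h=∫h₀ ⇒ L = L₀·Dx.
L = (2 + 26·x + 36·x^2 + 12·x^3)·Dx + (-1 + 2·x + 13·x^2 + 12·x^3 + 3·x^4)·Dx^2  (order 2).
h: a_k = 0, 1, 1, 17/3, 18, 392/5, 965/3, 9871/7, …
ICs: h(0) = 0, h′(0) = 1.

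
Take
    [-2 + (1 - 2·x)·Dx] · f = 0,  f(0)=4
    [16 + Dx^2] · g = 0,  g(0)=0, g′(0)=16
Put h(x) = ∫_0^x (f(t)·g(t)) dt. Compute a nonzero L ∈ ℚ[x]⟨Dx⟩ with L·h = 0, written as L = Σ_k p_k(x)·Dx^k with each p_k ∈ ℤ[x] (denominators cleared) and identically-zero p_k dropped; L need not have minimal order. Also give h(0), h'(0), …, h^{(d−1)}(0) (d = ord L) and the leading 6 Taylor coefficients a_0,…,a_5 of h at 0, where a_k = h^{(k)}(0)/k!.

L = (-16 + 32·x)·Dx + 4·Dx^2 + (-1 + 2·x)·Dx^3  (order 3).
h: a_k = 0, 0, 32, 128/3, 64/3, 512/15, …
ICs: h(0) = 0, h′(0) = 0, h′′(0) = 64.

f: a_k = 4, 8, 16, 32, 64, 128, …
g: a_k = 0, 16, 0, -128/3, 0, 512/15, …
Product ⇒ symmetric product L₀, ord ≤ 2.
∫: right-multiply L₀ by Dx.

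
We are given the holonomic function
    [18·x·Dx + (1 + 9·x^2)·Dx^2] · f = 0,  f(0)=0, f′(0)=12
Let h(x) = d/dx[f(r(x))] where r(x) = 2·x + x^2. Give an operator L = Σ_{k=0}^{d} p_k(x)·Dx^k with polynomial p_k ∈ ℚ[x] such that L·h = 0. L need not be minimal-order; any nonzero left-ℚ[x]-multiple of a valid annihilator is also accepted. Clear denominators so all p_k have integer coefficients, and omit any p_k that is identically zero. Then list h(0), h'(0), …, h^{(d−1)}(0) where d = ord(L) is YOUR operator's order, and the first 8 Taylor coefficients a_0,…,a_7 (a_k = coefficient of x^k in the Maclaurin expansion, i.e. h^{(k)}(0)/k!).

f: a_k = 0, 12, 0, -36, 0, 972/5, 0, -8748/7, …
Change of var in L_f (x↦r) gives L₀.
h₀' ⇒ L via d/dx closure of L₀.
L = (-1 + 72·x + 144·x^2 + 108·x^3 + 27·x^4) + (1 + x + 36·x^2 + 72·x^3 + 45·x^4 + 9·x^5)·Dx  (order 1).
h: a_k = 24, 24, -864, -1728, 30024, 93096, -1010880, -4416768, …
ICs: h(0) = 24.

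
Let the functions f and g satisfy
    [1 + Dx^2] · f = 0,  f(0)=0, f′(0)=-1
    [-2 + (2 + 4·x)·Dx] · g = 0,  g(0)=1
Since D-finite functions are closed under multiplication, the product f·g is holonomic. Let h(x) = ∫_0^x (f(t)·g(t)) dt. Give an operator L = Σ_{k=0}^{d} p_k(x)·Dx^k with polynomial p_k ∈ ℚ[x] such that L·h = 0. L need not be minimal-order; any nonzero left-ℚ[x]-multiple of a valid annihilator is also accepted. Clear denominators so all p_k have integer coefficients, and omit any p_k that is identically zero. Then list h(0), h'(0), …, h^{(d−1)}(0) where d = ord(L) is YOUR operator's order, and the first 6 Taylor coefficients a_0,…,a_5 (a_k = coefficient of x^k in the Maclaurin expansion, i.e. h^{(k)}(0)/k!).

L = (4 + 4·x + 4·x^2)·Dx + (-2 - 4·x)·Dx^2 + (1 + 4·x + 4·x^2)·Dx^3  (order 3).
h: a_k = 0, 0, -1/2, -1/3, 1/6, -1/15, …
ICs: h(0) = 0, h′(0) = 0, h′′(0) = -1.

f: a_k = 0, -1, 0, 1/6, 0, -1/120, …
g: a_k = 1, 1, -1/2, 1/2, -5/8, 7/8, …
h₀=f·g: eliminate ⇒ L₀, order ≤ 2·1.
h=∫h₀ ⇒ L = L₀·Dx.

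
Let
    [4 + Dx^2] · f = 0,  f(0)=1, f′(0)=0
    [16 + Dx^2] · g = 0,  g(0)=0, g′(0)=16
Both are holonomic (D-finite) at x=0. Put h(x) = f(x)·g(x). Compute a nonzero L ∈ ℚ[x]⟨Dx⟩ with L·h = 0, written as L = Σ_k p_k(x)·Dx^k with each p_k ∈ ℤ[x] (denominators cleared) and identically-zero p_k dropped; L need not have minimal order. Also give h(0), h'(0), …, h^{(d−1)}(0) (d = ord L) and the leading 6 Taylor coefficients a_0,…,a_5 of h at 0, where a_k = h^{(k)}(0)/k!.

L = 144 + 40·Dx^2 + Dx^4  (order 4).
h: a_k = 0, 16, 0, -224/3, 0, 1952/15, …
ICs: h(0) = 0, h′(0) = 16, h′′(0) = 0, h′′′(0) = -448.

f: a_k = 1, 0, -2, 0, 2/3, 0, …
g: a_k = 0, 16, 0, -128/3, 0, 512/15, …
L₀ := L_f ⊗_s L_g (sym. prod.), ord ≤ 4.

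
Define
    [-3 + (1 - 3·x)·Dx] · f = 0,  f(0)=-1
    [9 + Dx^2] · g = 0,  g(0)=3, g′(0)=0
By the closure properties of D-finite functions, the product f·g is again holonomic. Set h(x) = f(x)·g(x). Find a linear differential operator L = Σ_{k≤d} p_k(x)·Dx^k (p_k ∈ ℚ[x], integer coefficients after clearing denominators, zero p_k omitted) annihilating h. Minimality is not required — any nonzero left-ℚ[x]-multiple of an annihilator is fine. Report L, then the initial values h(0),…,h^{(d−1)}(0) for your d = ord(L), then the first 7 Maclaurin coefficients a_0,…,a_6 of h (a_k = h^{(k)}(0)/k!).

L = (-9 + 27·x) + 6·Dx + (-1 + 3·x)·Dx^2  (order 2).
h: a_k = -3, -9, -27/2, -81/2, -1053/8, -3159/8, -94527/80, …
ICs: h(0) = -3, h′(0) = -9.

f: a_k = -1, -3, -9, -27, -81, -243, -729, …
g: a_k = 3, 0, -27/2, 0, 81/8, 0, -243/80, …
Product ⇒ symmetric product L₀, ord ≤ 2.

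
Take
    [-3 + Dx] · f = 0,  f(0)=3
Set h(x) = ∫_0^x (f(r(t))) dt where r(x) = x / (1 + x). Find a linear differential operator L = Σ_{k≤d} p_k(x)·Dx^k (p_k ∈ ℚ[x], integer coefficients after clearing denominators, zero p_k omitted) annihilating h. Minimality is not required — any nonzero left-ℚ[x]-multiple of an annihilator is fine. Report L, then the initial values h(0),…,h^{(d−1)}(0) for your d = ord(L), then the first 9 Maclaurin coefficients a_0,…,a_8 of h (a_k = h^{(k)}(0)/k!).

L = -3·Dx + (1 + 2·x + x^2)·Dx^2  (order 2).
h: a_k = 0, 3, 9/2, 3/2, -9/8, 9/40, 21/80, -207/560, 1233/4480, …
ICs: h(0) = 0, h′(0) = 3.

f: a_k = 3, 9, 27/2, 27/2, 81/8, 243/40, 243/80, 729/560, 2187/4480, …
Substitute x→r, Dx→(1/r')Dx; clear ⇒ L₀.
∫: right-multiply L₀ by Dx.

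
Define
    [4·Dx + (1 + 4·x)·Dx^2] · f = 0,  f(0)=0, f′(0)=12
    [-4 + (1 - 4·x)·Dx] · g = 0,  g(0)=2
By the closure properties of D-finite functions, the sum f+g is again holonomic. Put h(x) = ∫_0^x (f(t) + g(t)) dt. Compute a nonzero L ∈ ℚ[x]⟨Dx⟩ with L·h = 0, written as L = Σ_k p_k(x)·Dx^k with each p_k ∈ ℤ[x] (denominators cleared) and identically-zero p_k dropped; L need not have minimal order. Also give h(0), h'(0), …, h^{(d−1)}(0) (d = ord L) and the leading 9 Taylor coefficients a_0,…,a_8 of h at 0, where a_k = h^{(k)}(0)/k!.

L = (-160 - 128·x)·Dx^2 + (-16 - 256·x - 256·x^2)·Dx^3 + (3 + 4·x - 48·x^2 - 64·x^3)·Dx^4  (order 4).
h: a_k = 0, 2, 10, 8/3, 48, 64, 6656/15, 6144/7, 34816/7, …
ICs: h(0) = 0, h′(0) = 2, h′′(0) = 20, h′′′(0) = 16.

f: a_k = 0, 12, -24, 64, -192, 3072/5, -2048, 49152/7, -24576, …
g: a_k = 2, 8, 32, 128, 512, 2048, 8192, 32768, 131072, …
Weyl lclm of L_f,L_g ⇒ L₀ (ord ≤ 3).
Integrate: L := L₀·Dx.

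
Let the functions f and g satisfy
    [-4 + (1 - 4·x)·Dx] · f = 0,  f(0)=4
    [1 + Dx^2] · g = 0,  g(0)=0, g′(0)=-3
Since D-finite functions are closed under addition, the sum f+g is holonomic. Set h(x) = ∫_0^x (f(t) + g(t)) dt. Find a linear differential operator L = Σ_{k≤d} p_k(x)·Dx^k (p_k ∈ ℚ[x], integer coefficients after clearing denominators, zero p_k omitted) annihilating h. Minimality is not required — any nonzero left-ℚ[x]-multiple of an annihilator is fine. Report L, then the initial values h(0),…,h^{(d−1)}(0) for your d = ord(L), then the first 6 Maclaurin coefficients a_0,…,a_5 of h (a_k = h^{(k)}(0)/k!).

f: a_k = 4, 16, 64, 256, 1024, 4096, …
g: a_k = 0, -3, 0, 1/2, 0, -1/40, …
L₀ := lclm(L_f,L_g); ord L₀ ≤ 1+2.
h=∫₀ˣh₀: take L = L₀·Dx.
L = (388 - 32·x + 64·x^2)·Dx + (-33 + 140·x - 48·x^2 + 64·x^3)·Dx^2 + (388 - 32·x + 64·x^2)·Dx^3 + (-33 + 140·x - 48·x^2 + 64·x^3)·Dx^4  (order 4).
h: a_k = 0, 4, 13/2, 64/3, 513/8, 1024/5, …
ICs: h(0) = 0, h′(0) = 4, h′′(0) = 13, h′′′(0) = 128.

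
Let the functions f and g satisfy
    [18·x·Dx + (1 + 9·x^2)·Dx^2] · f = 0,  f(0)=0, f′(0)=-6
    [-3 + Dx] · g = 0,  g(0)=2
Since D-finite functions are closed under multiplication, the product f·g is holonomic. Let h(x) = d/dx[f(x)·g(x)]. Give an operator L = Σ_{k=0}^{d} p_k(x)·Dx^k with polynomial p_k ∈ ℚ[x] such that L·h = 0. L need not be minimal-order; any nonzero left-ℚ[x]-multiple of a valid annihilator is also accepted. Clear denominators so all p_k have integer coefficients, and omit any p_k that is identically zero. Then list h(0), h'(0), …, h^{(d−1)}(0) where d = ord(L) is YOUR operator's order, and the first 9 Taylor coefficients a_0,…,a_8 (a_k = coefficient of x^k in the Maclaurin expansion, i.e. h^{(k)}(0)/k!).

L = (9 + 135·x - 243·x^2 + 243·x^3) + (-54·x + 108·x^2 - 162·x^3)·Dx + (-1 + 3·x - 9·x^2 + 27·x^3)·Dx^2  (order 2).
h: a_k = -12, -72, -54, 216, -729/2, -2673, 67797/20, 164754/7, -7551711/224, …
ICs: h(0) = -12, h′(0) = -72.

f: a_k = 0, -6, 0, 18, 0, -486/5, 0, 4374/7, 0, …
g: a_k = 2, 6, 9, 9, 27/4, 81/20, 81/40, 243/280, 729/2240, …
f·g: L₀ = L_f ⊗_s L_g, ord ≤ 2·1.
Derive L from L₀ (diff closure).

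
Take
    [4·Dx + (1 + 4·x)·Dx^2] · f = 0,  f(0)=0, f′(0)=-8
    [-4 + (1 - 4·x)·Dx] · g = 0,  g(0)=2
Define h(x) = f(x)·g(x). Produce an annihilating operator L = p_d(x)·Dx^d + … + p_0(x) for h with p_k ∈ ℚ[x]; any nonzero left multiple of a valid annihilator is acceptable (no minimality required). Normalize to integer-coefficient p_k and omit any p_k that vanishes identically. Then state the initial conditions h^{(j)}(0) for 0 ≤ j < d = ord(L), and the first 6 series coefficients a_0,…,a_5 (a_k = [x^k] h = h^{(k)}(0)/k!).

f: a_k = 0, -8, 16, -128/3, 128, -2048/5, …
g: a_k = 2, 8, 32, 128, 512, 2048, …
Sym-product of L_f,L_g gives L₀ (≤ ord 2).
L = 16 + (4 + 48·x)·Dx + (-1 + 16·x^2)·Dx^2  (order 2).
h: a_k = 0, -16, -32, -640/3, -1792/3, -48128/15, …
ICs: h(0) = 0, h′(0) = -16.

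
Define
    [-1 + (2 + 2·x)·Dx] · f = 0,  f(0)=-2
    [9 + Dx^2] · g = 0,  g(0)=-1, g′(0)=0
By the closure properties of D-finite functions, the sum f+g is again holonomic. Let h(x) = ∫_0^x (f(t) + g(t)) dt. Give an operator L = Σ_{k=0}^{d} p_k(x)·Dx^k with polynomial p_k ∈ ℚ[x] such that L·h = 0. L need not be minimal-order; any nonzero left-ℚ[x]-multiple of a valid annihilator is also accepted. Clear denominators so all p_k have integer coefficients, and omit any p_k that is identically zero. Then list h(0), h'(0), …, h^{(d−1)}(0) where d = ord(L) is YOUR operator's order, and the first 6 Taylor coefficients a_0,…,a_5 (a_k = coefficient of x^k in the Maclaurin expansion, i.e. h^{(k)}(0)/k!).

L = (-351 - 648·x - 324·x^2)·Dx + (630 + 1926·x + 1944·x^2 + 648·x^3)·Dx^2 + (-39 - 72·x - 36·x^2)·Dx^3 + (70 + 214·x + 216·x^2 + 72·x^3)·Dx^4  (order 4).
h: a_k = 0, -3, -1/2, 19/12, -1/32, -211/320, …
ICs: h(0) = 0, h′(0) = -3, h′′(0) = -1, h′′′(0) = 19/2.

f: a_k = -2, -1, 1/4, -1/8, 5/64, -7/128, …
g: a_k = -1, 0, 9/2, 0, -27/8, 0, …
f+g: L₀ = lclm(L_f,L_g), ord ≤ 1+2.
h=∫₀ˣh₀: take L = L₀·Dx.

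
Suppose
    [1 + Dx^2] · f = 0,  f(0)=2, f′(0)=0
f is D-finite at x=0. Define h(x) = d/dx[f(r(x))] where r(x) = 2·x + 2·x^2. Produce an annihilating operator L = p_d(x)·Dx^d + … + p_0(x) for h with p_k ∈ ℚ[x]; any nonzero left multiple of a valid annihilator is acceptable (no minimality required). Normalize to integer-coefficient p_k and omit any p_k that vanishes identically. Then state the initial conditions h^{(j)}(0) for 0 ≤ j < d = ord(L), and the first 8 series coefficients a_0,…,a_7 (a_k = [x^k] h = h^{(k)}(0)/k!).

L = (16 + 32·x + 96·x^2 + 128·x^3 + 64·x^4) + (-6 - 12·x)·Dx + (1 + 4·x + 4·x^2)·Dx^2  (order 2).
h: a_k = 0, -8, -24, -32/3, 80/3, 704/15, 448/15, -3328/315, …
ICs: h(0) = 0, h′(0) = -8.

f: a_k = 2, 0, -1, 0, 1/12, 0, -1/360, 0, …
L₀ from L_f via x↦r, Dx↦r'^{-1}Dx.
h₀' ⇒ L via d/dx closure of L₀.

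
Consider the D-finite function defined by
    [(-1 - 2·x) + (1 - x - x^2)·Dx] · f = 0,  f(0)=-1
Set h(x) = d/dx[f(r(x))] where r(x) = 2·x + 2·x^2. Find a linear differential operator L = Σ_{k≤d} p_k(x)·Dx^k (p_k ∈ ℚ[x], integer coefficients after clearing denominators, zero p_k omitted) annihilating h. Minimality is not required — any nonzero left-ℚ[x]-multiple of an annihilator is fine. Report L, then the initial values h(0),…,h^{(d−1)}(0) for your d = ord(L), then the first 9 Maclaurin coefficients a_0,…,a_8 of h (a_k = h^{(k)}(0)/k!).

f: a_k = -1, -1, -2, -3, -5, -8, -13, -21, -34, …
h₀=f(r): pull back L_f along r ⇒ L₀.
Derive L from L₀ (diff closure).
L = (10 + 20·x + 60·x^2 + 80·x^3 + 40·x^4) + (-1 + 10·x^2 + 20·x^3 + 20·x^4 + 8·x^5)·Dx  (order 1).
h: a_k = -2, -20, -120, -640, -3240, -15696, -73920, -341120, -1549440, …
ICs: h(0) = -2.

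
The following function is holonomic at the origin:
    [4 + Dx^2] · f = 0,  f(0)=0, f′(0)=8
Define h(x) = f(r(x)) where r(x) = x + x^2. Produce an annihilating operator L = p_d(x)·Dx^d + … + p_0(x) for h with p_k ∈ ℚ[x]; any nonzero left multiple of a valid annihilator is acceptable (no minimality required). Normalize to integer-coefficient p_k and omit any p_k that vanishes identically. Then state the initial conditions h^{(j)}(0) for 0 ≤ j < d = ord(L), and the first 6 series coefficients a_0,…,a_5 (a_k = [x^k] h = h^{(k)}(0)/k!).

f: a_k = 0, 8, 0, -16/3, 0, 16/15, …
f∘r: x↦r, Dx↦Dx/r' in L_f ⇒ L₀.
L = (4 + 24·x + 48·x^2 + 32·x^3) - 2·Dx + (1 + 2·x)·Dx^2  (order 2).
h: a_k = 0, 8, 8, -16/3, -16, -224/15, …
ICs: h(0) = 0, h′(0) = 8.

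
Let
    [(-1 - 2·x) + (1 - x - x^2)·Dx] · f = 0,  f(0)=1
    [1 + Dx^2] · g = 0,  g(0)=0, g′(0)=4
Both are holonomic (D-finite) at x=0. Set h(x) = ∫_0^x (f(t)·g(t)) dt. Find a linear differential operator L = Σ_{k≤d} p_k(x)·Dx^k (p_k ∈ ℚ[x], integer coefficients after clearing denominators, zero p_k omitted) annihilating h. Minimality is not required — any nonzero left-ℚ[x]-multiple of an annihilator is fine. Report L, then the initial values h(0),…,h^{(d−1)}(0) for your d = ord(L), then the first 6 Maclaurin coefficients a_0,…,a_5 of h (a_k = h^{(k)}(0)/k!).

L = (1 + x + x^2)·Dx + (2 + 4·x)·Dx^2 + (-1 + x + x^2)·Dx^3  (order 3).
h: a_k = 0, 0, 2, 4/3, 11/6, 34/15, …
ICs: h(0) = 0, h′(0) = 0, h′′(0) = 4.

f: a_k = 1, 1, 2, 3, 5, 8, …
g: a_k = 0, 4, 0, -2/3, 0, 1/30, …
Product ⇒ symmetric product L₀, ord ≤ 2.
h=∫h₀ ⇒ L = L₀·Dx.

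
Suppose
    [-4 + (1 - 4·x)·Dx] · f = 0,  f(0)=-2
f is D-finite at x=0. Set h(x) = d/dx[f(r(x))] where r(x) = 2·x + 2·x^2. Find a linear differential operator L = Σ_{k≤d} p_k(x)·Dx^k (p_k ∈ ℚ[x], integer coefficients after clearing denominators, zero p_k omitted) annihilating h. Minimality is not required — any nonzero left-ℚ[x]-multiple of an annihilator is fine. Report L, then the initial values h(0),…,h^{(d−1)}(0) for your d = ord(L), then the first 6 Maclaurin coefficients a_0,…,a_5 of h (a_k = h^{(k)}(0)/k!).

L = (18 + 48·x + 48·x^2) + (-1 + 6·x + 24·x^2 + 16·x^3)·Dx  (order 1).
h: a_k = -16, -288, -3840, -45568, -506880, -5412864, …
ICs: h(0) = -16.

f: a_k = -2, -8, -32, -128, -512, -2048, …
L₀ from L_f via x↦r, Dx↦r'^{-1}Dx.
h=h₀': d/dx-closure on L₀ ⇒ L.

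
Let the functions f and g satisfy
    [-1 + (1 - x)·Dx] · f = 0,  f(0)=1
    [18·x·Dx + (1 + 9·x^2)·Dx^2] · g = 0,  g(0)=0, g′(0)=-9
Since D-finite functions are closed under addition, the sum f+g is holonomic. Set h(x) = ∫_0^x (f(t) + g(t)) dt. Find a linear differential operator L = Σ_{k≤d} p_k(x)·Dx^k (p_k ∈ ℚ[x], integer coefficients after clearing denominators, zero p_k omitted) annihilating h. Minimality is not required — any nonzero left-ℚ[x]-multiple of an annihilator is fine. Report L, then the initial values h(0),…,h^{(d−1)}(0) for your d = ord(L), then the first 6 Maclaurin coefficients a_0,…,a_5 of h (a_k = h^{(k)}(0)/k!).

f: a_k = 1, 1, 1, 1, 1, 1, …
g: a_k = 0, -9, 0, 27, 0, -729/5, …
h₀=f+g: left-lcm gives L₀, ord ≤ 3.
∫: right-multiply L₀ by Dx.
L = (-18 + 72·x + 486·x^2)·Dx^2 + (12 - 18·x - 180·x^2 + 486·x^3)·Dx^3 + (-1 - 8·x - 72·x^3 + 81·x^4)·Dx^4  (order 4).
h: a_k = 0, 1, -4, 1/3, 7, 1/5, …
ICs: h(0) = 0, h′(0) = 1, h′′(0) = -8, h′′′(0) = 2.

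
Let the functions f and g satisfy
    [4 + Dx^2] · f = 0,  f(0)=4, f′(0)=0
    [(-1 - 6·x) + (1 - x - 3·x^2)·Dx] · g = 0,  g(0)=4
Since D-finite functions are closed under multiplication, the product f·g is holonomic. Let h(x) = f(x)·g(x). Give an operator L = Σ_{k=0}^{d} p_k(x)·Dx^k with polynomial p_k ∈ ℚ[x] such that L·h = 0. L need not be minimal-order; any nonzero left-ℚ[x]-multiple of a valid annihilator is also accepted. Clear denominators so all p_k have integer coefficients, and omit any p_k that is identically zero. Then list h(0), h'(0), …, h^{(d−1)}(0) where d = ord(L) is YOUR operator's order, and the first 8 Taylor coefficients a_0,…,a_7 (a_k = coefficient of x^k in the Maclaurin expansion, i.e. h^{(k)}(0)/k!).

L = (2 + 4·x + 12·x^2) + (2 + 12·x)·Dx + (-1 + x + 3·x^2)·Dx^2  (order 2).
h: a_k = 16, 16, 32, 80, 560/3, 1280/3, 44336/45, 101936/45, …
ICs: h(0) = 16, h′(0) = 16.

f: a_k = 4, 0, -8, 0, 8/3, 0, -16/45, 0, …
g: a_k = 4, 4, 16, 28, 76, 160, 388, 868, …
Sym-product of L_f,L_g gives L₀ (≤ ord 2).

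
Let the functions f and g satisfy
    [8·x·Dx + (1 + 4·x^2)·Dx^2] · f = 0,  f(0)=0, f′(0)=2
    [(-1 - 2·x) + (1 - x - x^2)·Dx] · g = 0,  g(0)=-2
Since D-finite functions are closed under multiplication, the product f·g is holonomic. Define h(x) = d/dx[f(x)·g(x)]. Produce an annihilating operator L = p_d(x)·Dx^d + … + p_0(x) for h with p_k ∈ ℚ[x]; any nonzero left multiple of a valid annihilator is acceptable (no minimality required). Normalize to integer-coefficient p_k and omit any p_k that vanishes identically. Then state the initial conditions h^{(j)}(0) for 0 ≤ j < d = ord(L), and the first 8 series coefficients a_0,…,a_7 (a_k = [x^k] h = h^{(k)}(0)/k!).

L = (-10 + 264·x^2 + 384·x^3 + 576·x^4) + (7 + 22·x + 12·x^2 + 88·x^3 + 384·x^4 + 384·x^5)·Dx + (-1 - 3·x - 11·x^2 + 4·x^3 - 16·x^4 + 64·x^5 + 48·x^6)·Dx^2  (order 2).
h: a_k = -4, -8, -8, -80/3, -332/3, -864/5, -1508/15, -36256/105, …
ICs: h(0) = -4, h′(0) = -8.

f: a_k = 0, 2, 0, -8/3, 0, 32/5, 0, -128/7, …
g: a_k = -2, -2, -4, -6, -10, -16, -26, -42, …
Product ⇒ symmetric product L₀, ord ≤ 2.
Derive L from L₀ (diff closure).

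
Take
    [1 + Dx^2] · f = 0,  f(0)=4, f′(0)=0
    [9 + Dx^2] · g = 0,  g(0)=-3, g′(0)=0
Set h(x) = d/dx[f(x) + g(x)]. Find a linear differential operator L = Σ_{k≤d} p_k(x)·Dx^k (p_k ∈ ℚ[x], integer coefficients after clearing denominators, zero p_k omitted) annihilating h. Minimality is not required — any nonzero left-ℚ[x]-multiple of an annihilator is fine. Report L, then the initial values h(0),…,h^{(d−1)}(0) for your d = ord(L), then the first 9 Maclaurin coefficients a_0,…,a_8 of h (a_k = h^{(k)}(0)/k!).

L = 9 + 10·Dx^2 + Dx^4  (order 4).
h: a_k = 0, 23, 0, -239/6, 0, 2183/120, 0, -19679/5040, 0, …
ICs: h(0) = 0, h′(0) = 23, h′′(0) = 0, h′′′(0) = -239.

f: a_k = 4, 0, -2, 0, 1/6, 0, -1/180, 0, 1/10080, …
g: a_k = -3, 0, 27/2, 0, -81/8, 0, 243/80, 0, -2187/4480, …
h₀=f+g: left-lcm gives L₀, ord ≤ 4.
h₀' ⇒ L via d/dx closure of L₀.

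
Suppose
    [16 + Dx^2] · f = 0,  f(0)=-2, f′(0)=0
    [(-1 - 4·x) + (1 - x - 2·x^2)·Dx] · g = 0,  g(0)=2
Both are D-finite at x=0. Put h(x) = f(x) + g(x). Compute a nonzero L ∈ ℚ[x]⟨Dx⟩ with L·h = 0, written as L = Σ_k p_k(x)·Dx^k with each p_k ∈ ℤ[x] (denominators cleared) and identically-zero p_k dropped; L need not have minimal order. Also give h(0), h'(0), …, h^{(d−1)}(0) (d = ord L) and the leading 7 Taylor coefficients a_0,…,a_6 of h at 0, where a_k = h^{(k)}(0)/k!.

L = (-368 - 1408·x + 256·x^2 - 512·x^3 - 2560·x^4 - 2048·x^5) + (176 - 336·x - 384·x^2 + 1024·x^3 + 384·x^4 - 1536·x^5 - 1024·x^6)·Dx + (-23 - 88·x + 16·x^2 - 32·x^3 - 160·x^4 - 128·x^5)·Dx^2 + (11 - 21·x - 24·x^2 + 64·x^3 + 24·x^4 - 96·x^5 - 64·x^6)·Dx^3  (order 3).
h: a_k = 0, 2, 22, 10, 2/3, 42, 4382/45, …
ICs: h(0) = 0, h′(0) = 2, h′′(0) = 44.

f: a_k = -2, 0, 16, 0, -64/3, 0, 512/45, …
g: a_k = 2, 2, 6, 10, 22, 42, 86, …
Sum ⇒ L₀ = lclm(L_f,L_g) in ℚ(x)⟨Dx⟩.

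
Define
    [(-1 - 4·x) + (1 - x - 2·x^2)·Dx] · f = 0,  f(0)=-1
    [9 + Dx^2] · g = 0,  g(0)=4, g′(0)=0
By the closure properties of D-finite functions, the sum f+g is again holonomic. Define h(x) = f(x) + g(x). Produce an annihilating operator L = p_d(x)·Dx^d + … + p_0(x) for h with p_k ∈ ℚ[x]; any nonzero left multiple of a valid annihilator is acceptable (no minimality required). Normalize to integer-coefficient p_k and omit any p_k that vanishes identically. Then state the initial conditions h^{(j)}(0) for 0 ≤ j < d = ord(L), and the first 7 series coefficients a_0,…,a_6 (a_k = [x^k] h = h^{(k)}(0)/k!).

f: a_k = -1, -1, -3, -5, -11, -21, -43, …
g: a_k = 4, 0, -18, 0, 27/2, 0, -81/20, …
Sum ⇒ L₀ = lclm(L_f,L_g) in ℚ(x)⟨Dx⟩.
L = (117 + 486·x + 135·x^2 + 360·x^3 + 540·x^4 + 432·x^5) + (-45 + 63·x + 81·x^2 - 153·x^3 - 18·x^4 + 324·x^5 + 216·x^6)·Dx + (13 + 54·x + 15·x^2 + 40·x^3 + 60·x^4 + 48·x^5)·Dx^2 + (-5 + 7·x + 9·x^2 - 17·x^3 - 2·x^4 + 36·x^5 + 24·x^6)·Dx^3  (order 3).
h: a_k = 3, -1, -21, -5, 5/2, -21, -941/20, …
ICs: h(0) = 3, h′(0) = -1, h′′(0) = -42.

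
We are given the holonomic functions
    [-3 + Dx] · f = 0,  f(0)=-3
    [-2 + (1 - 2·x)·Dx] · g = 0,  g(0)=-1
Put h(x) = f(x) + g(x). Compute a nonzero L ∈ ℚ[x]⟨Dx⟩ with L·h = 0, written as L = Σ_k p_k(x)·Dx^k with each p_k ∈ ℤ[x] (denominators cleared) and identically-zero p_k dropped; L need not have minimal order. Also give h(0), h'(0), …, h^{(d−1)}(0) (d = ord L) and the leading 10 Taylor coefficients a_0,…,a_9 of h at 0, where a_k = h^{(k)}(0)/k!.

f: a_k = -3, -9, -27/2, -27/2, -81/8, -243/40, -243/80, -729/560, -2187/4480, -729/4480, …
g: a_k = -1, -2, -4, -8, -16, -32, -64, -128, -256, -512, …
h₀=f+g: left-lcm gives L₀, ord ≤ 2.
L = (6 + 36·x) + (1 - 36·x + 36·x^2)·Dx + (-1 + 8·x - 12·x^2)·Dx^2  (order 2).
h: a_k = -4, -11, -35/2, -43/2, -209/8, -1523/40, -5363/80, -72409/560, -1149067/4480, -2294489/4480, …
ICs: h(0) = -4, h′(0) = -11.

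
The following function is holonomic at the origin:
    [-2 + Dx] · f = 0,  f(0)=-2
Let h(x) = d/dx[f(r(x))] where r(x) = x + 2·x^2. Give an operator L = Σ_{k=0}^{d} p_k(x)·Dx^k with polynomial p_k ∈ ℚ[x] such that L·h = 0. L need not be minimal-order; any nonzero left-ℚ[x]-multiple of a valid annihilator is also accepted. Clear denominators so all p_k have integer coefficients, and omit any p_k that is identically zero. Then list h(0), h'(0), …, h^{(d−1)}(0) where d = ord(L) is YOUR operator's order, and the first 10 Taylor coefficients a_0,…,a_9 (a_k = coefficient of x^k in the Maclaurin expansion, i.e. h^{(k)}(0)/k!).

f: a_k = -2, -4, -4, -8/3, -4/3, -8/15, -8/45, -16/315, -4/315, -8/2835, …
L₀ from L_f via x↦r, Dx↦r'^{-1}Dx.
h=h₀': d/dx-closure on L₀ ⇒ L.
L = (6 + 16·x + 32·x^2) + (-1 - 4·x)·Dx  (order 1).
h: a_k = -4, -24, -56, -400/3, -216, -5296/15, -20848/45, -63328/105, -42856/63, -305488/405, …
ICs: h(0) = -4.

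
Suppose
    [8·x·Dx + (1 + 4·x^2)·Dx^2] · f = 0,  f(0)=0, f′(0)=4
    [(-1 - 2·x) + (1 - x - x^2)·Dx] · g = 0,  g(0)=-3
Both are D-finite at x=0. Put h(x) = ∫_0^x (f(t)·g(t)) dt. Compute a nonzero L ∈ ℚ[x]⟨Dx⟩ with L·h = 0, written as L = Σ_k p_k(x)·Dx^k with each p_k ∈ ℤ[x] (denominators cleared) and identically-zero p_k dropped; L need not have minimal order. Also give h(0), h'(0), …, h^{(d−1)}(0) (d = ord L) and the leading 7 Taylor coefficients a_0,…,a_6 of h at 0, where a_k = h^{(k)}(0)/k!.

f: a_k = 0, 4, 0, -16/3, 0, 64/5, 0, …
g: a_k = -3, -3, -6, -9, -15, -24, -39, …
L₀ := L_f ⊗_s L_g (sym. prod.), ord ≤ 2.
h=∫₀ˣh₀: take L = L₀·Dx.
L = (2 + 8·x + 24·x^2)·Dx + (2 - 4·x + 16·x^2 + 24·x^3)·Dx^2 + (-1 + x - 3·x^2 + 4·x^3 + 4·x^4)·Dx^3  (order 3).
h: a_k = 0, 0, -6, -4, -2, -4, -166/15, …
ICs: h(0) = 0, h′(0) = 0, h′′(0) = -12.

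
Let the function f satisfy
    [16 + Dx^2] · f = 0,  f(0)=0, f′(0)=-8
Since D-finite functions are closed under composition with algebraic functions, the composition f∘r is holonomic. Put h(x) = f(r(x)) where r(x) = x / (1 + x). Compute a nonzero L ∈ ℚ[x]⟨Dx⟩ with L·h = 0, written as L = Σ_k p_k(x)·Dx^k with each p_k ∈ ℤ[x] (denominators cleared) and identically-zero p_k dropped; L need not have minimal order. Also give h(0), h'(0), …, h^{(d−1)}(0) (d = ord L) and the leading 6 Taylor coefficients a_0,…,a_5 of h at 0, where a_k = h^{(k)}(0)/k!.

L = 16 + (2 + 6·x + 6·x^2 + 2·x^3)·Dx + (1 + 4·x + 6·x^2 + 4·x^3 + x^4)·Dx^2  (order 2).
h: a_k = 0, -8, 8, 40/3, -56, 1544/15, …
ICs: h(0) = 0, h′(0) = -8.

f: a_k = 0, -8, 0, 64/3, 0, -256/15, …
Substitute x→r, Dx→(1/r')Dx; clear ⇒ L₀.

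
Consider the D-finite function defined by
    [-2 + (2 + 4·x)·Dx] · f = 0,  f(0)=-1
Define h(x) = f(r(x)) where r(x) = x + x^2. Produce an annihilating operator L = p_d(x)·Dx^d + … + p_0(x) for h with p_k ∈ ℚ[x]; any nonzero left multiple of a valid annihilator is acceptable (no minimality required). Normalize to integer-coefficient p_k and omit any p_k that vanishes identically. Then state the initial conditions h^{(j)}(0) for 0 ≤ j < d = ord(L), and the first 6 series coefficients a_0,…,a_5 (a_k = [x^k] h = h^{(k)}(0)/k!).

L = (-1 - 2·x) + (1 + 2·x + 2·x^2)·Dx  (order 1).
h: a_k = -1, -1, -1/2, 1/2, -3/8, 1/8, …
ICs: h(0) = -1.

f: a_k = -1, -1, 1/2, -1/2, 5/8, -7/8, …
h₀=f(r): pull back L_f along r ⇒ L₀.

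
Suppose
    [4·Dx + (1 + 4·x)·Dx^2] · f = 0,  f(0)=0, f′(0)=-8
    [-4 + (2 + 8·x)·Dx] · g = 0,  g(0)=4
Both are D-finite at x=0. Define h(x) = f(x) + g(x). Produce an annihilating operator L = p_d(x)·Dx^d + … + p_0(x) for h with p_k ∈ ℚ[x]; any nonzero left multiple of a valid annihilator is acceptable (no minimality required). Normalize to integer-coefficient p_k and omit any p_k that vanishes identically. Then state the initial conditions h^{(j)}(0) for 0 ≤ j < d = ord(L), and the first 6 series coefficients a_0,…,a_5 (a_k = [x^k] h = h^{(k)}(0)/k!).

f: a_k = 0, -8, 16, -128/3, 128, -2048/5, …
g: a_k = 4, 8, -8, 16, -40, 112, …
L₀ := lclm(L_f,L_g); ord L₀ ≤ 2+1.
L = 8·Dx + (10 + 40·x)·Dx^2 + (1 + 8·x + 16·x^2)·Dx^3  (order 3).
h: a_k = 4, 0, 8, -80/3, 88, -1488/5, …
ICs: h(0) = 4, h′(0) = 0, h′′(0) = 16.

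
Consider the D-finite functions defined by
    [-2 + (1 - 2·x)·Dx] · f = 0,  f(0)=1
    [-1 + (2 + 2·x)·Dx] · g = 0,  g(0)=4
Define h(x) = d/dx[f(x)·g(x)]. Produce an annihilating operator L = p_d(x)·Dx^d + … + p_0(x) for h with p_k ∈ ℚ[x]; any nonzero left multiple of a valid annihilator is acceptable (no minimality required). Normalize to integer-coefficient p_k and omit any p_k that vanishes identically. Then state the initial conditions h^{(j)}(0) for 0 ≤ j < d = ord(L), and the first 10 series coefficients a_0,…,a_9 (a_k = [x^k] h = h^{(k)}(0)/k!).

f: a_k = 1, 2, 4, 8, 16, 32, 64, 128, 256, 512, …
g: a_k = 4, 2, -1/2, 1/4, -5/32, 7/64, -21/256, 33/512, -429/8192, 715/16384, …
Sym-product of L_f,L_g gives L₀ (≤ ord 1).
h₀' ⇒ L via d/dx closure of L₀.
L = (39 + 60·x + 12·x^2) + (-10 + 6·x + 24·x^2 + 8·x^3)·Dx  (order 1).
h: a_k = 10, 39, 471/4, 2507/8, 50175/64, 240777/128, 2247483/512, 10273779/1024, 369862479/16384, 1643821085/32768, …
ICs: h(0) = 10.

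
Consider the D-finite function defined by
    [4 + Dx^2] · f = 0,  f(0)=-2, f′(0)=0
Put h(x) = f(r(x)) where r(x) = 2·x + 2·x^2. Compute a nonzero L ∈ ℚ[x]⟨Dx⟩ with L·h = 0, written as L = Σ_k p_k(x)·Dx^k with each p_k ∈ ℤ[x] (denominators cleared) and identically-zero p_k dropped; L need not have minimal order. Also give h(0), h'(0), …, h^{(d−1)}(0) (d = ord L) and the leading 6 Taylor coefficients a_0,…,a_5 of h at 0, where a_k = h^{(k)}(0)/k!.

f: a_k = -2, 0, 4, 0, -4/3, 0, …
L₀ from L_f via x↦r, Dx↦r'^{-1}Dx.
L = (16 + 96·x + 192·x^2 + 128·x^3) - 2·Dx + (1 + 2·x)·Dx^2  (order 2).
h: a_k = -2, 0, 16, 32, -16/3, -256/3, …
ICs: h(0) = -2, h′(0) = 0.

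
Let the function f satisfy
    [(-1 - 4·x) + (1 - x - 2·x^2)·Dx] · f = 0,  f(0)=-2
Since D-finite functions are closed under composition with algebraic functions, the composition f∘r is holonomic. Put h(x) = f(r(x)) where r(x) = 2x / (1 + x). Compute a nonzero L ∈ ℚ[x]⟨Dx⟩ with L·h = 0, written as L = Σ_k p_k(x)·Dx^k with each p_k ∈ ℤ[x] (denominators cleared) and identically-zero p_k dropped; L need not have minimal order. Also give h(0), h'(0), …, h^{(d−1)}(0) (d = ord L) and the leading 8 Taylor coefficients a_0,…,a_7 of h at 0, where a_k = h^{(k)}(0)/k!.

L = (2 + 18·x) + (-1 - x + 9·x^2 + 9·x^3)·Dx  (order 1).
h: a_k = -2, -4, -20, -36, -180, -324, -1620, -2916, …
ICs: h(0) = -2.

f: a_k = -2, -2, -6, -10, -22, -42, -86, -170, …
h₀=f(r): pull back L_f along r ⇒ L₀.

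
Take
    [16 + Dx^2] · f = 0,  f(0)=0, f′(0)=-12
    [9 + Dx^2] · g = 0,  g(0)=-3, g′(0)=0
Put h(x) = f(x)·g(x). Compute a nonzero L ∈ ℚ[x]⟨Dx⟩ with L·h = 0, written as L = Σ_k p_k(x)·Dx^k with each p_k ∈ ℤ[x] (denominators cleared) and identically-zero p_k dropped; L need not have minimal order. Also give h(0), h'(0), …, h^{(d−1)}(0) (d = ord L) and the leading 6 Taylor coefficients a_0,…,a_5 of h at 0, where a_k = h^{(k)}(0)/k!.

L = 49 + 50·Dx^2 + Dx^4  (order 4).
h: a_k = 0, 36, 0, -258, 0, 6303/10, …
ICs: h(0) = 0, h′(0) = 36, h′′(0) = 0, h′′′(0) = -1548.

f: a_k = 0, -12, 0, 32, 0, -128/5, …
g: a_k = -3, 0, 27/2, 0, -81/8, 0, …
f·g: L₀ = L_f ⊗_s L_g, ord ≤ 2·2.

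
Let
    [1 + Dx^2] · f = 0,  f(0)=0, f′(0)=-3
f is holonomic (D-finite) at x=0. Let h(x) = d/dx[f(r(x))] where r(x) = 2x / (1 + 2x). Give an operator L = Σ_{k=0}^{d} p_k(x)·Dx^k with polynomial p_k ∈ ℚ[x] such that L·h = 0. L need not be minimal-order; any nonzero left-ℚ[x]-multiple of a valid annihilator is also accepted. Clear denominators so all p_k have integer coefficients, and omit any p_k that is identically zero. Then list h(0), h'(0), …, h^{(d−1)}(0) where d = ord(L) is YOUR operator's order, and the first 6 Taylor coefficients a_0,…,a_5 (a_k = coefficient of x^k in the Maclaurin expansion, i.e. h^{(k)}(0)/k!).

f: a_k = 0, -3, 0, 1/2, 0, -1/40, …
Substitute x→r, Dx→(1/r')Dx; clear ⇒ L₀.
h=h₀': d/dx-closure on L₀ ⇒ L.
L = (28 + 96·x + 96·x^2) + (12 + 72·x + 144·x^2 + 96·x^3)·Dx + (1 + 8·x + 24·x^2 + 32·x^3 + 16·x^4)·Dx^2  (order 2).
h: a_k = -6, 24, -60, 96, -4, -720, …
ICs: h(0) = -6, h′(0) = 24.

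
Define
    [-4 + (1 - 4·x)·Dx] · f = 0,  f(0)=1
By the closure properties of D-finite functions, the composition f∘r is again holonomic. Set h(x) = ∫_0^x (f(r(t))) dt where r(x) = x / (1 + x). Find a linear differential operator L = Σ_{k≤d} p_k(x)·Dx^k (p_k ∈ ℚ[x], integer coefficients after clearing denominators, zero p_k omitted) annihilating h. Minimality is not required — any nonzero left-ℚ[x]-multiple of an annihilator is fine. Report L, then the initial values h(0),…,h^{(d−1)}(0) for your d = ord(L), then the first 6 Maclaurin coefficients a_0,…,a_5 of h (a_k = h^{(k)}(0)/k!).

L = 4·Dx + (-1 + 2·x + 3·x^2)·Dx^2  (order 2).
h: a_k = 0, 1, 2, 4, 9, 108/5, …
ICs: h(0) = 0, h′(0) = 1.

f: a_k = 1, 4, 16, 64, 256, 1024, …
Change of var in L_f (x↦r) gives L₀.
Integrate: L := L₀·Dx.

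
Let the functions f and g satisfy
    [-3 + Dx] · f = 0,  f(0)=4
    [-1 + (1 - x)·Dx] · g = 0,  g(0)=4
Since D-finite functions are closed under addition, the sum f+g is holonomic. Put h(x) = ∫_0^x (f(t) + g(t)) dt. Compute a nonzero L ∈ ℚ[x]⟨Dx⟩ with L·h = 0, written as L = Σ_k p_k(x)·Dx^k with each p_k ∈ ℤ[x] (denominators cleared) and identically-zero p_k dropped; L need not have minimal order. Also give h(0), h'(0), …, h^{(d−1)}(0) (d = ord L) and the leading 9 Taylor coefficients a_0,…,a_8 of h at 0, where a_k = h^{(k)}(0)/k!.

L = (-3 + 9·x)·Dx + (7 - 18·x + 9·x^2)·Dx^2 + (-2 + 5·x - 3·x^2)·Dx^3  (order 3).
h: a_k = 0, 8, 8, 22/3, 11/2, 7/2, 121/60, 23/20, 803/1120, …
ICs: h(0) = 0, h′(0) = 8, h′′(0) = 16.

f: a_k = 4, 12, 18, 18, 27/2, 81/10, 81/20, 243/140, 729/1120, …
g: a_k = 4, 4, 4, 4, 4, 4, 4, 4, 4, …
Weyl lclm of L_f,L_g ⇒ L₀ (ord ≤ 2).
∫: right-multiply L₀ by Dx.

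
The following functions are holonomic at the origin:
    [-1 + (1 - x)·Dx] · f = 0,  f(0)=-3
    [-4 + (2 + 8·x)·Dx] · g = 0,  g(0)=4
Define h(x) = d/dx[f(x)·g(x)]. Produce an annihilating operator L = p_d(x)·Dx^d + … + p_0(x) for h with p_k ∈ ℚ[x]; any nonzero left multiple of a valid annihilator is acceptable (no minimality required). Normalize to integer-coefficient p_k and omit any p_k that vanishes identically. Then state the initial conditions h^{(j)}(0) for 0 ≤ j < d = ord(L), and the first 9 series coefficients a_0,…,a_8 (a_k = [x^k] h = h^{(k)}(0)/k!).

f: a_k = -3, -3, -3, -3, -3, -3, -3, -3, -3, …
g: a_k = 4, 8, -8, 16, -40, 112, -336, 1056, -3432, …
Product ⇒ symmetric product L₀, ord ≤ 1.
Differentiate: ansatz ord ≤ ord L₀ ⇒ L.
L = (2 + 36·x + 12·x^2) + (-3 - 11·x + 6·x^2 + 8·x^3)·Dx  (order 1).
h: a_k = -36, -24, -180, 240, -1380, 4392, -17052, 62880, -238140, …
ICs: h(0) = -36.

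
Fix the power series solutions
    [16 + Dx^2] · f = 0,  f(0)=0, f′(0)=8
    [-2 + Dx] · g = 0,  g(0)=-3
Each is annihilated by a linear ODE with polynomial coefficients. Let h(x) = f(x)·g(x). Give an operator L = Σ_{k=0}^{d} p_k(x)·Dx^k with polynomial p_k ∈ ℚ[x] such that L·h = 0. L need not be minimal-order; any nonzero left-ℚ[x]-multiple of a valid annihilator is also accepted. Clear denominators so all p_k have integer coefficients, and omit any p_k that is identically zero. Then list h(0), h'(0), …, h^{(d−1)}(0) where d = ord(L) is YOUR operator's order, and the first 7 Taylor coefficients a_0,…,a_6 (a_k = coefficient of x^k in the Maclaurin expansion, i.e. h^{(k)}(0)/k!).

L = 20 - 4·Dx + Dx^2  (order 2).
h: a_k = 0, -24, -48, 16, 96, 304/5, -352/15, …
ICs: h(0) = 0, h′(0) = -24.

f: a_k = 0, 8, 0, -64/3, 0, 256/15, 0, …
g: a_k = -3, -6, -6, -4, -2, -4/5, -4/15, …
h₀=f·g: eliminate ⇒ L₀, order ≤ 2·1.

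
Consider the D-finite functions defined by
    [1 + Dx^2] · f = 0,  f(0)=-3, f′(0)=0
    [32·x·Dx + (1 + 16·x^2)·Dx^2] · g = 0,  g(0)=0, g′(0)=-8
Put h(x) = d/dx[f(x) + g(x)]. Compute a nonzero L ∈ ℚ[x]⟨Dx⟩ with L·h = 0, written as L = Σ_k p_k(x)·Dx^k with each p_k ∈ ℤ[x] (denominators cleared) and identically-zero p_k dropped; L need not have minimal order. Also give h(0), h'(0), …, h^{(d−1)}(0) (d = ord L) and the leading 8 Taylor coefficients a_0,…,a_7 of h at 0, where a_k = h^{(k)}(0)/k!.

L = (-6112·x + 99328·x^3 + 8192·x^5) + (-31 + 1072·x^2 + 25344·x^4 + 4096·x^6)·Dx + (-6112·x + 99328·x^3 + 8192·x^5)·Dx^2 + (-31 + 1072·x^2 + 25344·x^4 + 4096·x^6)·Dx^3  (order 3).
h: a_k = -8, 3, 128, -1/2, -2048, 1/40, 32768, -1/1680, …
ICs: h(0) = -8, h′(0) = 3, h′′(0) = 256.

f: a_k = -3, 0, 3/2, 0, -1/8, 0, 1/240, 0, …
g: a_k = 0, -8, 0, 128/3, 0, -2048/5, 0, 32768/7, …
Weyl lclm of L_f,L_g ⇒ L₀ (ord ≤ 4).
Differentiate: ansatz ord ≤ ord L₀ ⇒ L.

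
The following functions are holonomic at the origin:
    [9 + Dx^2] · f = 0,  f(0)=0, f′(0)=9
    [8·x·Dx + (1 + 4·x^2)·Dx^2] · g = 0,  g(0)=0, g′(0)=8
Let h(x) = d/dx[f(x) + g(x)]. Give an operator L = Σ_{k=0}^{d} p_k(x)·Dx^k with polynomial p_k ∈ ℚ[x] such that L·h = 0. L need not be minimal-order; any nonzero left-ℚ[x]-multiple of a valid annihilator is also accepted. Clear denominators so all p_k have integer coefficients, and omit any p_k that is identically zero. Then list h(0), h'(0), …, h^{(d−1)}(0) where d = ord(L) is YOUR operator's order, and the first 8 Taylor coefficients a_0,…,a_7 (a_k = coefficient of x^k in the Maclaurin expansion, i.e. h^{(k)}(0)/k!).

L = (-2808·x + 19008·x^3 + 10368·x^5) + (9 + 1548·x^2 + 7344·x^4 + 5184·x^6)·Dx + (-312·x + 2112·x^3 + 1152·x^5)·Dx^2 + (1 + 172·x^2 + 816·x^4 + 576·x^6)·Dx^3  (order 3).
h: a_k = 17, 0, -145/2, 0, 1267/8, 0, -41689/80, 0, …
ICs: h(0) = 17, h′(0) = 0, h′′(0) = -145.

f: a_k = 0, 9, 0, -27/2, 0, 243/40, 0, -729/560, …
g: a_k = 0, 8, 0, -32/3, 0, 128/5, 0, -512/7, …
f+g: L₀ = lclm(L_f,L_g), ord ≤ 2+2.
h=h₀': d/dx-closure on L₀ ⇒ L.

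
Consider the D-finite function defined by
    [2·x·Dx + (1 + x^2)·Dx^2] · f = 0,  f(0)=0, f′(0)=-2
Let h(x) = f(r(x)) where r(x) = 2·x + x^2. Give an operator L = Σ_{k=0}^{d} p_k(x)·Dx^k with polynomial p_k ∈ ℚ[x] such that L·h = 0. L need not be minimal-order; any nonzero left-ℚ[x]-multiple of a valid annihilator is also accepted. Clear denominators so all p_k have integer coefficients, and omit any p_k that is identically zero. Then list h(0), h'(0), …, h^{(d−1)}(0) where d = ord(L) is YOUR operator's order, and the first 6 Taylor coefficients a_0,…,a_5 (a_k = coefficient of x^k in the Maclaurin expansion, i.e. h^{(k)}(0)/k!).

L = (-1 + 8·x + 16·x^2 + 12·x^3 + 3·x^4)·Dx + (1 + x + 4·x^2 + 8·x^3 + 5·x^4 + x^5)·Dx^2  (order 2).
h: a_k = 0, -4, -2, 16/3, 8, -44/5, …
ICs: h(0) = 0, h′(0) = -4.

f: a_k = 0, -2, 0, 2/3, 0, -2/5, …
L₀ from L_f via x↦r, Dx↦r'^{-1}Dx.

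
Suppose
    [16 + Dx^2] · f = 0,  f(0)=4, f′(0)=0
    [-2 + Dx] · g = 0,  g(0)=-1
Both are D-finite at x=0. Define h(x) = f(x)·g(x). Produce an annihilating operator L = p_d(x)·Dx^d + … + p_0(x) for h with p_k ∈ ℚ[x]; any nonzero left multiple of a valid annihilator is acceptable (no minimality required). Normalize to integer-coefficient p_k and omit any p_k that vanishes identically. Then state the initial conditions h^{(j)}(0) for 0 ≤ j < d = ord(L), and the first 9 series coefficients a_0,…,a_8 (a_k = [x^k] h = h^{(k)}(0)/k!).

L = 20 - 4·Dx + Dx^2  (order 2).
h: a_k = -4, -8, 24, 176/3, 56/3, -656/15, -208/5, -928/315, 4216/315, …
ICs: h(0) = -4, h′(0) = -8.

f: a_k = 4, 0, -32, 0, 128/3, 0, -1024/45, 0, 2048/315, …
g: a_k = -1, -2, -2, -4/3, -2/3, -4/15, -4/45, -8/315, -2/315, …
h₀=f·g: eliminate ⇒ L₀, order ≤ 2·1.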